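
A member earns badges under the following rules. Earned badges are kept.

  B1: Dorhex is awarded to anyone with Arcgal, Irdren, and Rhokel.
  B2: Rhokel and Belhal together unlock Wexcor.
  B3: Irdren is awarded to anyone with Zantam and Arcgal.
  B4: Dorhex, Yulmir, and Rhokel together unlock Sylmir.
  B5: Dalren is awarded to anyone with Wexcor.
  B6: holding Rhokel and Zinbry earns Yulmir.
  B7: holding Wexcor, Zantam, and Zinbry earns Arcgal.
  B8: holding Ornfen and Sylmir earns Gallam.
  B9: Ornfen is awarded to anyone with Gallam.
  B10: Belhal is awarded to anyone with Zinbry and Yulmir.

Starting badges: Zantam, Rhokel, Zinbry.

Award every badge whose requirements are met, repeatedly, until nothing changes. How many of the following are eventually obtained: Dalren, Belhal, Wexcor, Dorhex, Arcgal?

5

With Rhokel and Zinbry, Yulmir is earned (B6).
With Zinbry and Yulmir, Belhal is earned (B10).
With Rhokel and Belhal, Wexcor is earned (B2).
With Wexcor, Zantam, and Zinbry, Arcgal is earned (B7).
With Wexcor, Dalren is earned (B5).
With Zantam and Arcgal, Irdren is earned (B3).
With Arcgal, Irdren, and Rhokel, Dorhex is earned (B1).
Dalren: reached.
Belhal: reached.
Wexcor: reached.
Dorhex: reached.
Arcgal: reached.
All 5 are reached.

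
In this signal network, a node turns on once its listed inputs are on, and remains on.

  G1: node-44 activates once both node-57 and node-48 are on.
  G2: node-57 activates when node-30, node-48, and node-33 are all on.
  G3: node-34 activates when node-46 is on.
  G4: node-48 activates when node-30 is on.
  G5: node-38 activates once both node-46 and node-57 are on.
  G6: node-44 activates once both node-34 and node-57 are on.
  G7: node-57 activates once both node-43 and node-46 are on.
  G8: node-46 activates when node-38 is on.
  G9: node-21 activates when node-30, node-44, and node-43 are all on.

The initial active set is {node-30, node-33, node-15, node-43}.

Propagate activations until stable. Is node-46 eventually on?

No

node-46 would need node-38 (G8), but node-38 never turns on.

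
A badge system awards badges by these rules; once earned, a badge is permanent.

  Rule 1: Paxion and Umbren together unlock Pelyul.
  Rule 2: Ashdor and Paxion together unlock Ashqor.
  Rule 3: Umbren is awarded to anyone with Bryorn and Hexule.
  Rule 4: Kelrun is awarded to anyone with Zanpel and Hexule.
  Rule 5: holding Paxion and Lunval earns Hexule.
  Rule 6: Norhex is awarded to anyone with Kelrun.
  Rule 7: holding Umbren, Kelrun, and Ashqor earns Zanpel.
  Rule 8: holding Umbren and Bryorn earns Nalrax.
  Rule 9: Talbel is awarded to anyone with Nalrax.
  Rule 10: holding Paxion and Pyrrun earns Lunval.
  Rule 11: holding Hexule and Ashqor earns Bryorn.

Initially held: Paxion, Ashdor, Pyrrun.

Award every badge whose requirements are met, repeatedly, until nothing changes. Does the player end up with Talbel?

With Paxion and Pyrrun, Lunval is earned (Rule 10).
With Ashdor and Paxion, Ashqor is earned (Rule 2).
With Paxion and Lunval, Hexule is earned (Rule 5).
With Hexule and Ashqor, Bryorn is earned (Rule 11).
With Bryorn and Hexule, Umbren is earned (Rule 3).
With Umbren and Bryorn, Nalrax is earned (Rule 8).
With Nalrax, Talbel is earned (Rule 9).

Yes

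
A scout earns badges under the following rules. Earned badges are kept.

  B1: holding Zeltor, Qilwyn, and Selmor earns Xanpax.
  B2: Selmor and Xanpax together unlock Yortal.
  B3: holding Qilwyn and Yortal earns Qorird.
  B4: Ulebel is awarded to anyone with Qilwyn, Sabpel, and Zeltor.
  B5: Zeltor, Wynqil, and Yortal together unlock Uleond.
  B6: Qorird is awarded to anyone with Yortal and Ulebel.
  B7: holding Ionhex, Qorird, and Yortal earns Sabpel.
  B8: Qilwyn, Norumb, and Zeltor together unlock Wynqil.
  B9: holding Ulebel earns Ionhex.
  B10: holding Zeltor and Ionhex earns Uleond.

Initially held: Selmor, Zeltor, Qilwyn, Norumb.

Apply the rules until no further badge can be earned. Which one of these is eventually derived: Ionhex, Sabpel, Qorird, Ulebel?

With Zeltor, Qilwyn, and Selmor, Xanpax is earned (B1).
With Selmor and Xanpax, Yortal is earned (B2).
With Qilwyn and Yortal, Qorird is earned (B3).
Ulebel would need Qilwyn, Sabpel, and Zeltor (B4), but Sabpel is never earned. Sabpel would need Ionhex, Qorird, and Yortal (B7), but Ionhex is never earned. Ionhex would need Ulebel (B9), but Ulebel is never earned.

Qorird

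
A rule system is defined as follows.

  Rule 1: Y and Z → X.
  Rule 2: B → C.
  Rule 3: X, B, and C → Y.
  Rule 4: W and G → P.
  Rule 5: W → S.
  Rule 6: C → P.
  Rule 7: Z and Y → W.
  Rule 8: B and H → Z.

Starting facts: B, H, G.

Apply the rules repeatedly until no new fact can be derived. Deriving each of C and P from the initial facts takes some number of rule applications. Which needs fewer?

C

C: From B, Rule 2 gives C. [1 rule application]
P: B holds, so C follows (Rule 2). C holds, so P follows (Rule 6). [2 rule applications]
C needs fewer.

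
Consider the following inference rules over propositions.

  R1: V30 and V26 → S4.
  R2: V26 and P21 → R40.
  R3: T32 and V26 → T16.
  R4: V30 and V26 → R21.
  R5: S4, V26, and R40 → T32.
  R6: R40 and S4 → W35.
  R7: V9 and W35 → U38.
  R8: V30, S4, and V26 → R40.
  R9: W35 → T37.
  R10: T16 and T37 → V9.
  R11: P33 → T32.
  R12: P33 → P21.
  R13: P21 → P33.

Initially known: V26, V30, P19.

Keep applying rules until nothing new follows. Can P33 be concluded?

No

P33 would need P21 (R13), but P21 is never established.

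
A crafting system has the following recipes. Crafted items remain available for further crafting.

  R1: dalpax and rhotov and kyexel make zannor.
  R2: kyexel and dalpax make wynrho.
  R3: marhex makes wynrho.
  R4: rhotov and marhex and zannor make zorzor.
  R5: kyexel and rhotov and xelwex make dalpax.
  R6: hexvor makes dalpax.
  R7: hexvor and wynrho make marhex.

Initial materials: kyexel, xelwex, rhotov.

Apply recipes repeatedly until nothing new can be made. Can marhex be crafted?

No

marhex would need hexvor and wynrho (R7), but hexvor is never obtained.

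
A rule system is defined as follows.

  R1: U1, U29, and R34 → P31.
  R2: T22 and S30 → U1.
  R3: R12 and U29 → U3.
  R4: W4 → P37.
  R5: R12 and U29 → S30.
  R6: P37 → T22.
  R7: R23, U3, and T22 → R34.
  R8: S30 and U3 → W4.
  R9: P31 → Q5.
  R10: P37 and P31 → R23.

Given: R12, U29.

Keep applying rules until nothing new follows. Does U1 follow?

R12 and U29 hold, so S30 follows (R5).
R12 and U29 hold, so U3 follows (R3).
From S30 and U3, R8 gives W4.
W4 holds, so P37 follows (R4).
P37 holds, so T22 follows (R6).
T22 and S30 hold, so U1 follows (R2).

Yes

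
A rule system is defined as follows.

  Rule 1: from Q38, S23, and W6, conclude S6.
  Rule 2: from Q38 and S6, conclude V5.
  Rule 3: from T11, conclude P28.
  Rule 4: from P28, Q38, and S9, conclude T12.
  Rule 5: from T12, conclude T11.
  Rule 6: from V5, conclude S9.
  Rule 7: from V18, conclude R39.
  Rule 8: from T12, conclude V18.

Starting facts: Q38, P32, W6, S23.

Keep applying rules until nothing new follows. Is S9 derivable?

From Q38, S23, and W6, Rule 1 gives S6.
Q38 and S6 hold, so V5 follows (Rule 2).
From V5, Rule 6 gives S9.

Yes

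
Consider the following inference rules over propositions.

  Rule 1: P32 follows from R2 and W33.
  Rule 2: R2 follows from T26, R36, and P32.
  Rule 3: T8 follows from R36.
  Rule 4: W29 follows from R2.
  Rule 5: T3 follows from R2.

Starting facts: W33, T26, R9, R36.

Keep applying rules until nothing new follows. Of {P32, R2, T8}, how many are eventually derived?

From R36, Rule 3 gives T8.
P32 would need R2 and W33 (Rule 1), but R2 is never established.
R2 would need T26, R36, and P32 (Rule 2), but P32 is never established.
T8: reached.
Reached: T8 — 1 of the 3.

1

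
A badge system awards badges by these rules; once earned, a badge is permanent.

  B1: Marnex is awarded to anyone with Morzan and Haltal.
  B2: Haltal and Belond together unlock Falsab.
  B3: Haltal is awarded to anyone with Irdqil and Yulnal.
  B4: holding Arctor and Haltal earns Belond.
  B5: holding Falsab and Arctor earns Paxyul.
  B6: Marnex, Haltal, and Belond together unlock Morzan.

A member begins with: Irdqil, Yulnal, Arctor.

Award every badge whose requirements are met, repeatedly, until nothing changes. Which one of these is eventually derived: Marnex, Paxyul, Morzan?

Paxyul

With Irdqil and Yulnal, Haltal is earned (B3).
With Arctor and Haltal, Belond is earned (B4).
With Haltal and Belond, Falsab is earned (B2).
With Falsab and Arctor, Paxyul is earned (B5).
Marnex would need Morzan and Haltal (B1), but Morzan is never earned. Morzan would need Marnex, Haltal, and Belond (B6), but Marnex is never earned.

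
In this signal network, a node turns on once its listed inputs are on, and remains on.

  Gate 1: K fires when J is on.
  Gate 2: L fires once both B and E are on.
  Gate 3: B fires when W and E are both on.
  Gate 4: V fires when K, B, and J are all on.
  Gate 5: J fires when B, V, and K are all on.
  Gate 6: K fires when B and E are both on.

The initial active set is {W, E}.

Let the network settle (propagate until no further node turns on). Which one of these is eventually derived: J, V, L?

L

Gate 3: W and E on → B on.
B and E are on, so L fires (Gate 2).
V would need K, B, and J (Gate 4), but J never turns on. J would need B, V, and K (Gate 5), but V never turns on.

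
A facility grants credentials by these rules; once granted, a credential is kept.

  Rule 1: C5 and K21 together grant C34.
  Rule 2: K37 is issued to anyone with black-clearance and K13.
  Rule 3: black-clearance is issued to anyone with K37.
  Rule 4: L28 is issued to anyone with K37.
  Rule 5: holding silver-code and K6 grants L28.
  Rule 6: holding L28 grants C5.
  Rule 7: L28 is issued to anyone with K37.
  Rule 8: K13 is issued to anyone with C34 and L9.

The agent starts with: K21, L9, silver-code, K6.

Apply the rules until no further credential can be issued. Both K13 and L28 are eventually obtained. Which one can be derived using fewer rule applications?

L28

L28: Holding silver-code and K6 grants L28 (Rule 5). [1 rule application]
K13: Holding silver-code and K6 grants L28 (Rule 5). Holding L28 grants C5 (Rule 6). Holding C5 and K21 grants C34 (Rule 1). Holding C34 and L9 grants K13 (Rule 8). [4 rule applications]
L28 needs fewer.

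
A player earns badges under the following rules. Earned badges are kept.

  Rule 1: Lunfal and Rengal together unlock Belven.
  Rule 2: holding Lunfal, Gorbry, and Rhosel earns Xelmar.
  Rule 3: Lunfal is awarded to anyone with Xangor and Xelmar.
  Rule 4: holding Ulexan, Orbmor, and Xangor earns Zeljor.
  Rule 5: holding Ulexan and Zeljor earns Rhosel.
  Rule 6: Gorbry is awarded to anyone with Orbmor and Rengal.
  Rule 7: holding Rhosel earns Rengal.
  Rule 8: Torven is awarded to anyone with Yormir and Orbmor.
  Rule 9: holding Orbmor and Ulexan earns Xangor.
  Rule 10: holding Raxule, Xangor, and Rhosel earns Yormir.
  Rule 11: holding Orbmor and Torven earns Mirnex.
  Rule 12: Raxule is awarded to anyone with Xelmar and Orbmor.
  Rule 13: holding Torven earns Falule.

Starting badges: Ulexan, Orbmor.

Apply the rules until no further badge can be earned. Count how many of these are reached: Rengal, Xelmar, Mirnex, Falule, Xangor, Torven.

With Orbmor and Ulexan, Xangor is earned (Rule 9).
With Ulexan, Orbmor, and Xangor, Zeljor is earned (Rule 4).
With Ulexan and Zeljor, Rhosel is earned (Rule 5).
With Rhosel, Rengal is earned (Rule 7).
Rengal: reached.
Xelmar would need Lunfal, Gorbry, and Rhosel (Rule 2), but Lunfal is never earned.
Mirnex would need Orbmor and Torven (Rule 11), but Torven is never earned.
Falule would need Torven (Rule 13), but Torven is never earned.
Xangor: reached.
Torven would need Yormir and Orbmor (Rule 8), but Yormir is never earned.
Reached: Rengal and Xangor — 2 of the 6.

2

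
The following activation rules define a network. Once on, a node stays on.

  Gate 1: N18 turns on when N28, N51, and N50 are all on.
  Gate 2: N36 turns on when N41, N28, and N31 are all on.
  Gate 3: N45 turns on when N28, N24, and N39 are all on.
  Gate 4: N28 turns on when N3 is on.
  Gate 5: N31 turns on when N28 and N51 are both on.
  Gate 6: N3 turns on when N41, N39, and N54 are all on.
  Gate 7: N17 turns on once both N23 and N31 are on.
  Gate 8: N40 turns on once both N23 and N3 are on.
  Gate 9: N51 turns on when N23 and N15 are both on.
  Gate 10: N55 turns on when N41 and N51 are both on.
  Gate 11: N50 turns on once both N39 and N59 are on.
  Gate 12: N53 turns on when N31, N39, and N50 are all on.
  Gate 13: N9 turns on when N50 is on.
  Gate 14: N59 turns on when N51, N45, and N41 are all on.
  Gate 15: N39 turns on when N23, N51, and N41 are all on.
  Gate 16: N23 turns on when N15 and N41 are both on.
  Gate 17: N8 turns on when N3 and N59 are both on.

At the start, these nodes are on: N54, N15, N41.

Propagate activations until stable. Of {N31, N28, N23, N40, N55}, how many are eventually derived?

N15 and N41 are on, so N23 turns on (Gate 16).
N23 and N15 are on, so N51 turns on (Gate 9).
Gate 15: N23, N51, and N41 on → N39 on.
Gate 10: N41 and N51 on → N55 on.
N41, N39, and N54 are on, so N3 turns on (Gate 6).
N23 and N3 are on, so N40 turns on (Gate 8).
N3 is on, so N28 turns on (Gate 4).
Gate 5: N28 and N51 on → N31 on.
N31: reached.
N28: reached.
N23: reached.
N40: reached.
N55: reached.
All 5 are reached.

5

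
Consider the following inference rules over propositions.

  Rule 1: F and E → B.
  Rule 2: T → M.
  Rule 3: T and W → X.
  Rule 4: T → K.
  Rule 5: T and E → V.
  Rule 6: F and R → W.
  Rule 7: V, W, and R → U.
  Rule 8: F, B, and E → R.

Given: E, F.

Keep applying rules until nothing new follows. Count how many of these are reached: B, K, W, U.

From F and E, Rule 1 gives B.
From F, B, and E, Rule 8 gives R.
From F and R, Rule 6 gives W.
B: reached.
K would need T (Rule 4), but T is never established.
W: reached.
U would need V, W, and R (Rule 7), but V is never established.
Reached: B and W — 2 of the 4.

2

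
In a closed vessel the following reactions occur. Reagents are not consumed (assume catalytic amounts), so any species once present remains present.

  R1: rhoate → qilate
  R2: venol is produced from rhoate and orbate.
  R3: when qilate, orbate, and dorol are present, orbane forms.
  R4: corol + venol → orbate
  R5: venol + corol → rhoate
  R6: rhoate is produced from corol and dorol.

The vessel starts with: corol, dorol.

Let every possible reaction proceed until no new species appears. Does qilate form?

Yes

corol and dorol present → rhoate forms (R6).
rhoate present → qilate forms (R1).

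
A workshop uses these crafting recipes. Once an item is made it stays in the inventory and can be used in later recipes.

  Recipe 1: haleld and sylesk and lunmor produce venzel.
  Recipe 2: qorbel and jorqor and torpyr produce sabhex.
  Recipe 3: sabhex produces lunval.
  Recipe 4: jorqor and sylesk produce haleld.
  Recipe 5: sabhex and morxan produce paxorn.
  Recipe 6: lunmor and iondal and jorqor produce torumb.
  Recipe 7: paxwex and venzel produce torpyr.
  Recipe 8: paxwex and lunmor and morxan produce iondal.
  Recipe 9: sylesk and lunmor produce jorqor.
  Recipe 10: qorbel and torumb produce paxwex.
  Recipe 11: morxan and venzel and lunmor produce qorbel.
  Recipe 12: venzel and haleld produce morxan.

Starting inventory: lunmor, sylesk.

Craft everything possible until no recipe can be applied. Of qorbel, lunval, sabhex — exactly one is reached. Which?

sylesk and lunmor → jorqor (Recipe 9).
Using Recipe 4, jorqor and sylesk make haleld.
haleld and sylesk and lunmor → venzel (Recipe 1).
Using Recipe 12, venzel and haleld make morxan.
Using Recipe 11, morxan, venzel, and lunmor make qorbel.
lunval would need sabhex (Recipe 3), but sabhex is never obtained. sabhex would need qorbel, jorqor, and torpyr (Recipe 2), but torpyr is never obtained.

qorbel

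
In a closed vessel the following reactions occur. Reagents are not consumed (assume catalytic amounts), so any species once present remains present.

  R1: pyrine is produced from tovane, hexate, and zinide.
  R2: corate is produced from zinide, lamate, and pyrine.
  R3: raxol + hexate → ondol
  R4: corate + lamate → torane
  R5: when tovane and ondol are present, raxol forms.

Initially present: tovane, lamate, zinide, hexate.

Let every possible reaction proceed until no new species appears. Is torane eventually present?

tovane, hexate, and zinide present → pyrine forms (R1).
zinide, lamate, and pyrine present → corate forms (R2).
corate and lamate present → torane forms (R4).

Yes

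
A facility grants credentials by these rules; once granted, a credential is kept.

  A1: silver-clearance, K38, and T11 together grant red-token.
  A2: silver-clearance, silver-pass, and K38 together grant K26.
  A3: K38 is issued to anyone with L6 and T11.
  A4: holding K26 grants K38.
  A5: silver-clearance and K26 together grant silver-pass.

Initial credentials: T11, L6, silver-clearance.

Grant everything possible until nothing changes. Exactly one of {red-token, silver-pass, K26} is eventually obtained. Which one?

Holding L6 and T11 grants K38 (A3).
Holding silver-clearance, K38, and T11 grants red-token (A1).
silver-pass would need silver-clearance and K26 (A5), but K26 is never granted. K26 would need silver-clearance, silver-pass, and K38 (A2), but silver-pass is never granted.

red-token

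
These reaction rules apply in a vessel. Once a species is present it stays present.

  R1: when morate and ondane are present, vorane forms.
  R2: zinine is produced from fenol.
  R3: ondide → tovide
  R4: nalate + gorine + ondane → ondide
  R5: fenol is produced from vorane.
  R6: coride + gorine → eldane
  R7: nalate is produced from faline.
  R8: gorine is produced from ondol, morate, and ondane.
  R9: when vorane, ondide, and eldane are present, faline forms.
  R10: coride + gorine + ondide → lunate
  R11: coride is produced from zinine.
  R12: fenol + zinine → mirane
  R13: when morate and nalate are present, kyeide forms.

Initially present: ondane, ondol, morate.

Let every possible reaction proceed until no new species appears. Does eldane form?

Yes

ondol, morate, and ondane present → gorine forms (R8).
morate and ondane present → vorane forms (R1).
vorane present → fenol forms (R5).
fenol present → zinine forms (R2).
zinine present → coride forms (R11).
coride and gorine present → eldane forms (R6).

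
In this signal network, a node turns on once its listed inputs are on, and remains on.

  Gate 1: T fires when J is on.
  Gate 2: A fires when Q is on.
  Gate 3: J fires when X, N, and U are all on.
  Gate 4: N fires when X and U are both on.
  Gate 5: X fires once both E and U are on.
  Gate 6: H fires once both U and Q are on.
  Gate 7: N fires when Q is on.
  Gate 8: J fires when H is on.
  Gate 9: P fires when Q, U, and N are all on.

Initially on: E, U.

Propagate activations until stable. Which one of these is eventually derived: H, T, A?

E and U are on, so X fires (Gate 5).
Gate 4: X and U on → N on.
X, N, and U are on, so J fires (Gate 3).
J is on, so T fires (Gate 1).
H would need U and Q (Gate 6), but Q never turns on. A would need Q (Gate 2), but Q never turns on.

T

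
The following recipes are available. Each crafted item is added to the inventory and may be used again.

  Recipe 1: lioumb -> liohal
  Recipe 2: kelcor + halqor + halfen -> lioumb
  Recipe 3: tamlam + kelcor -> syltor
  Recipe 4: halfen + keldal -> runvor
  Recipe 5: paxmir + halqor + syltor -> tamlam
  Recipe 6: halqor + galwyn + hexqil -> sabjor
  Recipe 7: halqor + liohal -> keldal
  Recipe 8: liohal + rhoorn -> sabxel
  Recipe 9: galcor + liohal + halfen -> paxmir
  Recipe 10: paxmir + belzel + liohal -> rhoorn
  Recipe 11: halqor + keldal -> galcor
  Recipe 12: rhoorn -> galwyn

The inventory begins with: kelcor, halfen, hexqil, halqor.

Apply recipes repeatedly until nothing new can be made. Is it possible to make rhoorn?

No

rhoorn would need paxmir, belzel, and liohal (Recipe 10), but belzel is never obtained.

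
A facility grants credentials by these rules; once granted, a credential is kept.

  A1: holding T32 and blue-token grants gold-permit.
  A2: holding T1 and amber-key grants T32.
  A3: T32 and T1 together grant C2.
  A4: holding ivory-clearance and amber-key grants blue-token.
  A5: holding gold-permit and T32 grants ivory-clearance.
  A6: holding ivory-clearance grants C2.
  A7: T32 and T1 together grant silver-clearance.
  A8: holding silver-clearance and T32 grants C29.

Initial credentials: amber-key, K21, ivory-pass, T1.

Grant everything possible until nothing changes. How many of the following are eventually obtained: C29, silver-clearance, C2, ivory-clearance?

Holding T1 and amber-key grants T32 (A2).
Holding T32 and T1 grants C2 (A3).
Holding T32 and T1 grants silver-clearance (A7).
Holding silver-clearance and T32 grants C29 (A8).
C29: reached.
silver-clearance: reached.
C2: reached.
ivory-clearance would need gold-permit and T32 (A5), but gold-permit is never granted.
Reached: C29, silver-clearance, and C2 — 3 of the 4.

3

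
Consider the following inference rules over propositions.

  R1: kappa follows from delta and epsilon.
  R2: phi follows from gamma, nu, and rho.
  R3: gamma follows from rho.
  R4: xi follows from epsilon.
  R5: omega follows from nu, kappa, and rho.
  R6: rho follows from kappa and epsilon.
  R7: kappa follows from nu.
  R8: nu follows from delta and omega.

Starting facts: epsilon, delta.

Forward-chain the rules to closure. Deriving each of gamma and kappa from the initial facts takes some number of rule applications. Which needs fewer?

kappa

kappa: From delta and epsilon, R1 gives kappa. [1 rule application]
gamma: From delta and epsilon, R1 gives kappa. kappa and epsilon hold, so rho follows (R6). From rho, R3 gives gamma. [3 rule applications]
kappa needs fewer.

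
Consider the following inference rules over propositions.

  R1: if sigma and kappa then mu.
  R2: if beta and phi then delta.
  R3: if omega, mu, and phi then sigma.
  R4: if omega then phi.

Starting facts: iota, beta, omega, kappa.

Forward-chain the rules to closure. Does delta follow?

Yes

From omega, R4 gives phi.
beta and phi hold, so delta follows (R2).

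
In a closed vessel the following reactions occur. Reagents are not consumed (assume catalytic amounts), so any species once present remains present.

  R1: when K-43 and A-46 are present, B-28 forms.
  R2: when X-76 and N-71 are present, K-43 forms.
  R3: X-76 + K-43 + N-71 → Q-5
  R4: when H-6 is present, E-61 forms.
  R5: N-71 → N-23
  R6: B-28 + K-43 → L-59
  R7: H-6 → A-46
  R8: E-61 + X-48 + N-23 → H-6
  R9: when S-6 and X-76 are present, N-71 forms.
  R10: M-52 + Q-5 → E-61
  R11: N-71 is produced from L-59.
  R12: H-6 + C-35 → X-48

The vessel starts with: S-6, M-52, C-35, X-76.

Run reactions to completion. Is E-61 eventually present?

Yes

S-6 and X-76 present → N-71 forms (R9).
X-76 and N-71 present → K-43 forms (R2).
X-76, K-43, and N-71 present → Q-5 forms (R3).
M-52 and Q-5 present → E-61 forms (R10).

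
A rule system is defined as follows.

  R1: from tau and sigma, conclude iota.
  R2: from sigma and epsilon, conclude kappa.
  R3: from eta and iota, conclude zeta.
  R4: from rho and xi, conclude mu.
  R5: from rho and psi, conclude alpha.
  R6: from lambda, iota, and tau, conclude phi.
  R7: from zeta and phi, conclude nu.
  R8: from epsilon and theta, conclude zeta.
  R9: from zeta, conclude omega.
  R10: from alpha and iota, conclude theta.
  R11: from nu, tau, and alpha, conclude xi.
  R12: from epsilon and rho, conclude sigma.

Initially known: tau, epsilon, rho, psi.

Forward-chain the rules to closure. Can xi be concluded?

xi would need nu, tau, and alpha (R11), but nu is never established.

No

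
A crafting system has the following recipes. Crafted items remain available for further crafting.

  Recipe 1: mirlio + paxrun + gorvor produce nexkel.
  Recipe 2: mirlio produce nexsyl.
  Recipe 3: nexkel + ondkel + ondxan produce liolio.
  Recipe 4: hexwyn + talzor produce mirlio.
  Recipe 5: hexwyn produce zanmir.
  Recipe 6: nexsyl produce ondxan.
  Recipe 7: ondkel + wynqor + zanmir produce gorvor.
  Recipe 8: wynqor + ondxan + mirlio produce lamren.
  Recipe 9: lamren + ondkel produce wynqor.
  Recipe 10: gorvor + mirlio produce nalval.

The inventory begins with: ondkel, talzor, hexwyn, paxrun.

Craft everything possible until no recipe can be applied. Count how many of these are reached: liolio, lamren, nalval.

0

liolio would need nexkel, ondkel, and ondxan (Recipe 3), but nexkel is never obtained.
lamren would need wynqor, ondxan, and mirlio (Recipe 8), but wynqor is never obtained.
nalval would need gorvor and mirlio (Recipe 10), but gorvor is never obtained.
None of the 3 are reached.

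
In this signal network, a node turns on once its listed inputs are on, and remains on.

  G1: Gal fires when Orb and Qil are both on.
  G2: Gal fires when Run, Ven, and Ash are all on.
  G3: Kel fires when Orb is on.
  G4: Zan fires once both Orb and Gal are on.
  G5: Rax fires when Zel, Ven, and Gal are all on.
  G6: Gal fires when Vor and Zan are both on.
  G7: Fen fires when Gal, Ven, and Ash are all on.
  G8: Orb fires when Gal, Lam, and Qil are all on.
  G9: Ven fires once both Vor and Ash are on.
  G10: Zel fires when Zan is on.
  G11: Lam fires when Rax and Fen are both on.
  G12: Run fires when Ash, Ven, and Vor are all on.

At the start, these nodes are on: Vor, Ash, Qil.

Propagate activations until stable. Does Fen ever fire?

Yes

G9: Vor and Ash on → Ven on.
Ash, Ven, and Vor are on, so Run fires (G12).
Run, Ven, and Ash are on, so Gal fires (G2).
Gal, Ven, and Ash are on, so Fen fires (G7).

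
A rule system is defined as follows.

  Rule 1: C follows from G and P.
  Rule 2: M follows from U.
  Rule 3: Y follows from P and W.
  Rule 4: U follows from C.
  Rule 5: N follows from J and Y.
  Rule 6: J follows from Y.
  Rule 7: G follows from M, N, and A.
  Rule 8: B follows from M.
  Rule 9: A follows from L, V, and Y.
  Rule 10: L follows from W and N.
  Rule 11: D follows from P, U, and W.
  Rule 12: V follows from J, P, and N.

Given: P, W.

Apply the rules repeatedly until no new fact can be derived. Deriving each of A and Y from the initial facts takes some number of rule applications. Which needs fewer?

Y

Y: P and W hold, so Y follows (Rule 3). [1 rule application]
A: From P and W, Rule 3 gives Y. From Y, Rule 6 gives J. J and Y hold, so N follows (Rule 5). J, P, and N hold, so V follows (Rule 12). From W and N, Rule 10 gives L. L, V, and Y hold, so A follows (Rule 9). [6 rule applications]
Y needs fewer.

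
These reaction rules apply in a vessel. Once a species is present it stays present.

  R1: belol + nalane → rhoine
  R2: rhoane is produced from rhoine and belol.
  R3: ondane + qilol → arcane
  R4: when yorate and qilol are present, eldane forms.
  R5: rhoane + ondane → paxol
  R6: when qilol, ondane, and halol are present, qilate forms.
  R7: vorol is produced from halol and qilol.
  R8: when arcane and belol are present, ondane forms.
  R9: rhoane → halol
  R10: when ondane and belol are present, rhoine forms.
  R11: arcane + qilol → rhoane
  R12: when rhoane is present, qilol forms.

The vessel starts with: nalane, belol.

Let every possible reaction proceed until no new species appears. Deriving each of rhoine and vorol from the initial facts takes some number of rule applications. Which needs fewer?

rhoine: belol and nalane present → rhoine forms (R1). [1 rule application]
vorol: belol and nalane present → rhoine forms (R1). rhoine and belol present → rhoane forms (R2). rhoane present → qilol forms (R12). rhoane present → halol forms (R9). halol and qilol present → vorol forms (R7). [5 rule applications]
rhoine needs fewer.

rhoine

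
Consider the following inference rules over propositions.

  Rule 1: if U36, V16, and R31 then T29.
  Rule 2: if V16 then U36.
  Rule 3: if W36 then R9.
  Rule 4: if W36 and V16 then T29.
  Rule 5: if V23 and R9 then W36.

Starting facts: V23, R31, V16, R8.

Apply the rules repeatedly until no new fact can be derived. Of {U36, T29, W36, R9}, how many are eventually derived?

V16 holds, so U36 follows (Rule 2).
From U36, V16, and R31, Rule 1 gives T29.
U36: reached.
T29: reached.
W36 would need V23 and R9 (Rule 5), but R9 is never established.
R9 would need W36 (Rule 3), but W36 is never established.
Reached: U36 and T29 — 2 of the 4.

2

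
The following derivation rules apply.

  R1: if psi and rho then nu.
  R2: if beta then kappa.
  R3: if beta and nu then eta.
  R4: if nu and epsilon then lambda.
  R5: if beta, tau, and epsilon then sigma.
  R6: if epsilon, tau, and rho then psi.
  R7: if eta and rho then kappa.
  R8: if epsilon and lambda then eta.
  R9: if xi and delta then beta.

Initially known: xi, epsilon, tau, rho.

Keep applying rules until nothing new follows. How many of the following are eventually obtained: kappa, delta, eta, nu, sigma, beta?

epsilon, tau, and rho hold, so psi follows (R6).
From psi and rho, R1 gives nu.
From nu and epsilon, R4 gives lambda.
From epsilon and lambda, R8 gives eta.
From eta and rho, R7 gives kappa.
kappa: reached.
No rule produces delta, and it is not given.
eta: reached.
nu: reached.
sigma would need beta, tau, and epsilon (R5), but beta is never established.
beta would need xi and delta (R9), but delta is never established.
Reached: kappa, eta, and nu — 3 of the 6.

3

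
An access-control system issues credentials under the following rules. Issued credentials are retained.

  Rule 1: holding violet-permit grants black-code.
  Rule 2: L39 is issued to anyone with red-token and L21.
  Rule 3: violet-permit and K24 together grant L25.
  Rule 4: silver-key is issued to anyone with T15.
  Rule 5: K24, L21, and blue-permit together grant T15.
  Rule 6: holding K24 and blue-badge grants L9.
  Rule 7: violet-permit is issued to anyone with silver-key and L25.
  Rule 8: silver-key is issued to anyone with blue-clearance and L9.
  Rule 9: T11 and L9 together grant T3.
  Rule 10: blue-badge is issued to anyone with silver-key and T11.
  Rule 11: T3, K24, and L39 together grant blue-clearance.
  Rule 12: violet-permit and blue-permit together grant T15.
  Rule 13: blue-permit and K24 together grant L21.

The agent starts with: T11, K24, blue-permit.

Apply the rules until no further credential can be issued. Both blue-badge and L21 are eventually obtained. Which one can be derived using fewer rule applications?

L21

L21: Holding blue-permit and K24 grants L21 (Rule 13). [1 rule application]
blue-badge: Holding blue-permit and K24 grants L21 (Rule 13). Holding K24, L21, and blue-permit grants T15 (Rule 5). Holding T15 grants silver-key (Rule 4). Holding silver-key and T11 grants blue-badge (Rule 10). [4 rule applications]
L21 needs fewer.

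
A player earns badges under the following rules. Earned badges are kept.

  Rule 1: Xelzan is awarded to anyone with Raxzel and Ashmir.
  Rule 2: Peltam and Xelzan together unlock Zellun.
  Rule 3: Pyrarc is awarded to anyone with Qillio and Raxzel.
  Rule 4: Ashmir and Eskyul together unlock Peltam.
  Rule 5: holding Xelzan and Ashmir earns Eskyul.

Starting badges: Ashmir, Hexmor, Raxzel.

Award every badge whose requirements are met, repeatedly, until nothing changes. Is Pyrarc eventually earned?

Pyrarc would need Qillio and Raxzel (Rule 3), but Qillio is never earned.

No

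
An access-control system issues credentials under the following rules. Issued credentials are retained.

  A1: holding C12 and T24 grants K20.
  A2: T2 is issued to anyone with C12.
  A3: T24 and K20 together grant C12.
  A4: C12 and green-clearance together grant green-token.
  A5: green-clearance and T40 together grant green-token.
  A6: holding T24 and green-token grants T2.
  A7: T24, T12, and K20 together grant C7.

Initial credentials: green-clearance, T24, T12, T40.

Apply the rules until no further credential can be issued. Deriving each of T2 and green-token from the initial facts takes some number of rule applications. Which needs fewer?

green-token

green-token: Holding green-clearance and T40 grants green-token (A5). [1 rule application]
T2: Holding green-clearance and T40 grants green-token (A5). Holding T24 and green-token grants T2 (A6). [2 rule applications]
green-token needs fewer.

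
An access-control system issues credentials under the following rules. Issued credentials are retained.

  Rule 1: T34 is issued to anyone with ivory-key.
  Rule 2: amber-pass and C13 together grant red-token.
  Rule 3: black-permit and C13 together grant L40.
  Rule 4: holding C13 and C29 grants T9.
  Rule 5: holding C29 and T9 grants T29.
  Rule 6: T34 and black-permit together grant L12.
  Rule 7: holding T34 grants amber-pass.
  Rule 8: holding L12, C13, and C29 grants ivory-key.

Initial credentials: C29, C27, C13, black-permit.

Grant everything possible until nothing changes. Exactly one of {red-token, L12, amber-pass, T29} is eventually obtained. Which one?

Holding C13 and C29 grants T9 (Rule 4).
Holding C29 and T9 grants T29 (Rule 5).
amber-pass would need T34 (Rule 7), but T34 is never granted. red-token would need amber-pass and C13 (Rule 2), but amber-pass is never granted. L12 would need T34 and black-permit (Rule 6), but T34 is never granted.

T29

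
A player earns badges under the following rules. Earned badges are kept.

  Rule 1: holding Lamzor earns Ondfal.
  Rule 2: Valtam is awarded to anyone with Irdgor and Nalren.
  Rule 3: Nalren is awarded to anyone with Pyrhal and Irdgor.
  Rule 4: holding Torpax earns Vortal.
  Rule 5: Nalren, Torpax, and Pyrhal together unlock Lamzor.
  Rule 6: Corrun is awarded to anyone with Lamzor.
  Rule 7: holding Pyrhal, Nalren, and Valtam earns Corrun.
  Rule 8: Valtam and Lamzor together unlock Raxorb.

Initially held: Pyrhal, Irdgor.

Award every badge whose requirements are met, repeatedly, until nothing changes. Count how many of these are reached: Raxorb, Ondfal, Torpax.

0

Raxorb would need Valtam and Lamzor (Rule 8), but Lamzor is never earned.
Ondfal would need Lamzor (Rule 1), but Lamzor is never earned.
No rule produces Torpax, and it is not given.
None of the 3 are reached.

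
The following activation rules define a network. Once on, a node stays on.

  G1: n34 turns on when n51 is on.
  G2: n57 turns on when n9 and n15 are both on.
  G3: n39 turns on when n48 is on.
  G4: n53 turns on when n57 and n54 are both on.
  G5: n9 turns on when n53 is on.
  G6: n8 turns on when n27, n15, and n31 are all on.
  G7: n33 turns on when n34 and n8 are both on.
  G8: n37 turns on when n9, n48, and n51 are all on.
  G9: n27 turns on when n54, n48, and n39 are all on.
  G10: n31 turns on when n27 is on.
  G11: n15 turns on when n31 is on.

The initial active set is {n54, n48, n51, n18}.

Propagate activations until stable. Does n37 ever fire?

n37 would need n9, n48, and n51 (G8), but n9 never turns on.

No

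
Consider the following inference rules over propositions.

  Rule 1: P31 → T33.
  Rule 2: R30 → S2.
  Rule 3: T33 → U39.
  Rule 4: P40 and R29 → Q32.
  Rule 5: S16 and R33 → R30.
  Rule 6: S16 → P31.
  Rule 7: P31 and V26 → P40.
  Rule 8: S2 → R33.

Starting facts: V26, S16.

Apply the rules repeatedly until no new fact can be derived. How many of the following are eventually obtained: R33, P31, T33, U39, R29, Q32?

From S16, Rule 6 gives P31.
From P31, Rule 1 gives T33.
T33 holds, so U39 follows (Rule 3).
R33 would need S2 (Rule 8), but S2 is never established.
P31: reached.
T33: reached.
U39: reached.
No rule produces R29, and it is not given.
Q32 would need P40 and R29 (Rule 4), but R29 is never established.
Reached: P31, T33, and U39 — 3 of the 6.

3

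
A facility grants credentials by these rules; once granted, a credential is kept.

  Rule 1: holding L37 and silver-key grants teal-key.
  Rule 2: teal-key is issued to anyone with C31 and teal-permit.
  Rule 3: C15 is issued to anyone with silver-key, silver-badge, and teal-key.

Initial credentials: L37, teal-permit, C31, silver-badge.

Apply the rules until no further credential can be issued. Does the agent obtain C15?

No

C15 would need silver-key, silver-badge, and teal-key (Rule 3), but silver-key is never granted.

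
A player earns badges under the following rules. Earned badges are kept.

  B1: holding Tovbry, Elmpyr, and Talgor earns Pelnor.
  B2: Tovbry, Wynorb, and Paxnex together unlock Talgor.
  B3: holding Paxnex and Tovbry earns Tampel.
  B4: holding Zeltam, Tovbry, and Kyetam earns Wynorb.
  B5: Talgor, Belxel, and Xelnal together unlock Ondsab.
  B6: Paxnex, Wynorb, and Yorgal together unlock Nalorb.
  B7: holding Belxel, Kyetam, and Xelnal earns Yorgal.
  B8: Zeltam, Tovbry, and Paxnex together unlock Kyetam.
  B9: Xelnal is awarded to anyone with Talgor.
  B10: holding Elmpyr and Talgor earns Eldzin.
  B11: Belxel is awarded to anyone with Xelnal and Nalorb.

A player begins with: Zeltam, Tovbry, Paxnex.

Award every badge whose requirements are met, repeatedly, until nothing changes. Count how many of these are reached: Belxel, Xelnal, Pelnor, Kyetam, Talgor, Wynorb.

With Zeltam, Tovbry, and Paxnex, Kyetam is earned (B8).
With Zeltam, Tovbry, and Kyetam, Wynorb is earned (B4).
With Tovbry, Wynorb, and Paxnex, Talgor is earned (B2).
With Talgor, Xelnal is earned (B9).
Belxel would need Xelnal and Nalorb (B11), but Nalorb is never earned.
Xelnal: reached.
Pelnor would need Tovbry, Elmpyr, and Talgor (B1), but Elmpyr is never earned.
Kyetam: reached.
Talgor: reached.
Wynorb: reached.
Reached: Xelnal, Kyetam, Talgor, and Wynorb — 4 of the 6.

4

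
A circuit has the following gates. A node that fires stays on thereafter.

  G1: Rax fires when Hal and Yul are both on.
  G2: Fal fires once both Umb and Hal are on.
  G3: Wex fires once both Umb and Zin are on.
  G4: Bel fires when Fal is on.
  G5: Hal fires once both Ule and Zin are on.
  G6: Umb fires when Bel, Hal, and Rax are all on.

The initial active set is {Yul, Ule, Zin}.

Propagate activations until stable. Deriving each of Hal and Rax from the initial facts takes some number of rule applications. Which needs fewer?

Hal

Hal: G5: Ule and Zin on → Hal on. [1 rule application]
Rax: Ule and Zin are on, so Hal fires (G5). G1: Hal and Yul on → Rax on. [2 rule applications]
Hal needs fewer.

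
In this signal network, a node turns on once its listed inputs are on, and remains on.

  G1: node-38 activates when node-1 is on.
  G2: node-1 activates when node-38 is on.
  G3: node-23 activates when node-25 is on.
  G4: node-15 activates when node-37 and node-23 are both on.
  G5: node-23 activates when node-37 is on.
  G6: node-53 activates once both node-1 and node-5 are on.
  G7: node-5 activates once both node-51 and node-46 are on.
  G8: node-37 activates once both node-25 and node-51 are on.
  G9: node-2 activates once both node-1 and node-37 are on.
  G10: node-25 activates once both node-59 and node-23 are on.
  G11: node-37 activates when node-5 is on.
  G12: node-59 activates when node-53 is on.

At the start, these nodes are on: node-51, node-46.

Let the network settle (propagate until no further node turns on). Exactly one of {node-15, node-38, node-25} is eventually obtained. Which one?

node-15

G7: node-51 and node-46 on → node-5 on.
G11: node-5 on → node-37 on.
G5: node-37 on → node-23 on.
G4: node-37 and node-23 on → node-15 on.
node-38 would need node-1 (G1), but node-1 never turns on. node-25 would need node-59 and node-23 (G10), but node-59 never turns on.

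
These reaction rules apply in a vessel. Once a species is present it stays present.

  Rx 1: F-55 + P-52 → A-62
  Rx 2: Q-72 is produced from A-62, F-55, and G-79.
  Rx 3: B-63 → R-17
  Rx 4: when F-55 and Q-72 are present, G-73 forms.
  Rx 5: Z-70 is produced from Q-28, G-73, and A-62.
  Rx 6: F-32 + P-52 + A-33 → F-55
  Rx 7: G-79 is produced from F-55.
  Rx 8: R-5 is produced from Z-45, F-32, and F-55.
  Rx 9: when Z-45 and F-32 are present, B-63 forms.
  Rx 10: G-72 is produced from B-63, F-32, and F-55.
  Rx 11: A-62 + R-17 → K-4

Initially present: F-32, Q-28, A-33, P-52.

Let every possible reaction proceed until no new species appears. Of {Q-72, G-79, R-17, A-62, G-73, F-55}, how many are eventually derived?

5

F-32, P-52, and A-33 present → F-55 forms (Rx 6).
F-55 and P-52 present → A-62 forms (Rx 1).
F-55 present → G-79 forms (Rx 7).
A-62, F-55, and G-79 present → Q-72 forms (Rx 2).
F-55 and Q-72 present → G-73 forms (Rx 4).
Q-72: reached.
G-79: reached.
R-17 would need B-63 (Rx 3), but B-63 never forms.
A-62: reached.
G-73: reached.
F-55: reached.
Reached: Q-72, G-79, A-62, G-73, and F-55 — 5 of the 6.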